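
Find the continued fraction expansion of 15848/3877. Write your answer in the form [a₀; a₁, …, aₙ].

15848 = 4·3877 + 340, so a_0 = 4
3877 = 11·340 + 137, so a_1 = 11
340 = 2·137 + 66, so a_2 = 2
137 = 2·66 + 5, so a_3 = 2
66 = 13·5 + 1, so a_4 = 13
5 = 5·1 + 0, so a_5 = 5

[4; 11, 2, 2, 13, 5]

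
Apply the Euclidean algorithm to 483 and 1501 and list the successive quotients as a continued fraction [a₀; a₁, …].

[0; 3, 9, 3, 2, 7]

483 ÷ 1501 → quotient 0, remainder 483
1501 ÷ 483 → quotient 3, remainder 52
483 ÷ 52 → quotient 9, remainder 15
52 ÷ 15 → quotient 3, remainder 7
15 ÷ 7 → quotient 2, remainder 1
7 ÷ 1 → quotient 7, remainder 0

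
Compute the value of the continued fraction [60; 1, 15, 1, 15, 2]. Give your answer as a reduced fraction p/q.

Start with 2.
15 + 1/(2/1) = 15 + 1/2 = 31/2
1 + 1/(31/2) = 1 + 2/31 = 33/31
15 + 1/(33/31) = 15 + 31/33 = 526/33
1 + 1/(526/33) = 1 + 33/526 = 559/526
60 + 1/(559/526) = 60 + 526/559 = 34066/559

34066/559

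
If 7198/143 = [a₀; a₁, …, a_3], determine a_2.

1

Run the Euclidean algorithm, recording each quotient:
7198 = 50·143 + 48, so a_0 = 50
143 = 2·48 + 47, so a_1 = 2
48 = 1·47 + 1, so a_2 = 1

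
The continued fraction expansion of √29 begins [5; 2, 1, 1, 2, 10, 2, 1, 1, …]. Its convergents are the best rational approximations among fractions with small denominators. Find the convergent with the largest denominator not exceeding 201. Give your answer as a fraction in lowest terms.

a_0 = 5: 5/1  (≤ bound)
a_1 = 2: 11/2  (≤ bound)
a_2 = 1: 16/3  (≤ bound)
a_3 = 1: 27/5  (≤ bound)
a_4 = 2: 70/13  (≤ bound)
a_5 = 10: 727/135  (≤ bound)
a_6 = 2: 1524/283  (> 201, stop)

727/135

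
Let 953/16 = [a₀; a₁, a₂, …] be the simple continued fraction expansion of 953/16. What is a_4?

953 = 59·16 + 9, so a_0 = 59
16 = 1·9 + 7, so a_1 = 1
9 = 1·7 + 2, so a_2 = 1
7 = 3·2 + 1, so a_3 = 3
2 = 2·1 + 0, so a_4 = 2

2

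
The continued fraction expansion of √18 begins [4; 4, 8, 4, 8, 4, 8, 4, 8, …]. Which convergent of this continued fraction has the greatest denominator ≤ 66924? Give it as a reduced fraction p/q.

161564/38081

a_0 = 4: 4/1  (≤ bound)
a_1 = 4: 17/4  (≤ bound)
a_2 = 8: 140/33  (≤ bound)
a_3 = 4: 577/136  (≤ bound)
a_4 = 8: 4756/1121  (≤ bound)
a_5 = 4: 19601/4620  (≤ bound)
a_6 = 8: 161564/38081  (≤ bound)
a_7 = 4: 665857/156944  (> 66924, stop)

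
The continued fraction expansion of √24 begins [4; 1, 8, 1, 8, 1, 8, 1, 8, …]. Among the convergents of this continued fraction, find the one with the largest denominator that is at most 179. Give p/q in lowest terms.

485/99

a_0 = 4: 4/1  (≤ bound)
a_1 = 1: 5/1  (≤ bound)
a_2 = 8: 44/9  (≤ bound)
a_3 = 1: 49/10  (≤ bound)
a_4 = 8: 436/89  (≤ bound)
a_5 = 1: 485/99  (≤ bound)
a_6 = 8: 4316/881  (> 179, stop)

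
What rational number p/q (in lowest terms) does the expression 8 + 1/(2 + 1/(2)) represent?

Build up convergents one term at a time:
a_0 = 8: 8/1
a_1 = 2: 17/2
a_2 = 2: 42/5

42/5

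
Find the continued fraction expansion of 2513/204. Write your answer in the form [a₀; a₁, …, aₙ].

[12; 3, 7, 4, 2]

2513 = 12·204 + 65, so a_0 = 12
204 = 3·65 + 9, so a_1 = 3
65 = 7·9 + 2, so a_2 = 7
9 = 4·2 + 1, so a_3 = 4
2 = 2·1 + 0, so a_4 = 2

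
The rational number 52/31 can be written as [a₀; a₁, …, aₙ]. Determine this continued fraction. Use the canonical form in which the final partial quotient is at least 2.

Run the Euclidean algorithm, recording each quotient:
52 ÷ 31 → quotient 1, remainder 21
31 ÷ 21 → quotient 1, remainder 10
21 ÷ 10 → quotient 2, remainder 1
10 ÷ 1 → quotient 10, remainder 0

[1; 1, 2, 10]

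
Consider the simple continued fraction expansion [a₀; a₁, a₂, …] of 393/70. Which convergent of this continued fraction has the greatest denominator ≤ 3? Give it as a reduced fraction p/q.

17/3

a_0 = 5: 5/1  (≤ bound)
a_1 = 1: 6/1  (≤ bound)
a_2 = 1: 11/2  (≤ bound)
a_3 = 1: 17/3  (≤ bound)
a_4 = 1: 28/5  (> 3, stop)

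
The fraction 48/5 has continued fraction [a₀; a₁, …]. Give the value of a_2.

48 ÷ 5 → quotient 9, remainder 3
5 ÷ 3 → quotient 1, remainder 2
3 ÷ 2 → quotient 1, remainder 1

1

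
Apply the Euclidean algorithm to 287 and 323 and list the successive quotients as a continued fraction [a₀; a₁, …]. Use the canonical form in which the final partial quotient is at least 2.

287 ÷ 323 → quotient 0, remainder 287
323 ÷ 287 → quotient 1, remainder 36
287 ÷ 36 → quotient 7, remainder 35
36 ÷ 35 → quotient 1, remainder 1
35 ÷ 1 → quotient 35, remainder 0

[0; 1, 7, 1, 35]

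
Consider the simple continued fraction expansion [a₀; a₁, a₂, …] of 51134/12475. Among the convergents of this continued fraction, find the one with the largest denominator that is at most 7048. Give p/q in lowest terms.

a_0 = 4: 4/1  (≤ bound)
a_1 = 10: 41/10  (≤ bound)
a_2 = 9: 373/91  (≤ bound)
a_3 = 7: 2652/647  (≤ bound)
a_4 = 9: 24241/5914  (≤ bound)
a_5 = 2: 51134/12475  (> 7048, stop)

24241/5914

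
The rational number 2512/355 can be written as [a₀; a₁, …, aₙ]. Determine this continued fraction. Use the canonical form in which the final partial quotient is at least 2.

[7; 13, 6, 1, 3]

Run the Euclidean algorithm, recording each quotient:
⌊2512/355⌋ = 7, remainder 27
⌊355/27⌋ = 13, remainder 4
⌊27/4⌋ = 6, remainder 3
⌊4/3⌋ = 1, remainder 1
⌊3/1⌋ = 3, remainder 0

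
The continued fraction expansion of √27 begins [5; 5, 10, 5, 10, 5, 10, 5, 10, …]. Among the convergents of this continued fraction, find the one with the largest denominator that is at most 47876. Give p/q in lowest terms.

a_0 = 5: 5/1  (≤ bound)
a_1 = 5: 26/5  (≤ bound)
a_2 = 10: 265/51  (≤ bound)
a_3 = 5: 1351/260  (≤ bound)
a_4 = 10: 13775/2651  (≤ bound)
a_5 = 5: 70226/13515  (≤ bound)
a_6 = 10: 716035/137801  (> 47876, stop)

70226/13515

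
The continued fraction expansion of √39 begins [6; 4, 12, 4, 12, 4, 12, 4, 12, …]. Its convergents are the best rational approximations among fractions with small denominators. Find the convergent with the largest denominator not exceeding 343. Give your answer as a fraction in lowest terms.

List convergents until the denominator exceeds the bound:
a_0 = 6: 6/1  (≤ bound)
a_1 = 4: 25/4  (≤ bound)
a_2 = 12: 306/49  (≤ bound)
a_3 = 4: 1249/200  (≤ bound)
a_4 = 12: 15294/2449  (> 343, stop)

1249/200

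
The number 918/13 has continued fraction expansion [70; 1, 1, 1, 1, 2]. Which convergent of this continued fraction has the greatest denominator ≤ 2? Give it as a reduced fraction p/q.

141/2

List convergents until the denominator exceeds the bound:
a_0 = 70: 70/1  (≤ bound)
a_1 = 1: 71/1  (≤ bound)
a_2 = 1: 141/2  (≤ bound)
a_3 = 1: 212/3  (> 2, stop)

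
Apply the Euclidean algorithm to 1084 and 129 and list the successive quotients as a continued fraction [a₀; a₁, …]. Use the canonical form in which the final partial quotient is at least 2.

[8; 2, 2, 12, 2]

1084 ÷ 129 → quotient 8, remainder 52
129 ÷ 52 → quotient 2, remainder 25
52 ÷ 25 → quotient 2, remainder 2
25 ÷ 2 → quotient 12, remainder 1
2 ÷ 1 → quotient 2, remainder 0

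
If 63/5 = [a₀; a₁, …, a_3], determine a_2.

1

Run the Euclidean algorithm, recording each quotient:
⌊63/5⌋ = 12, remainder 3
⌊5/3⌋ = 1, remainder 2
⌊3/2⌋ = 1, remainder 1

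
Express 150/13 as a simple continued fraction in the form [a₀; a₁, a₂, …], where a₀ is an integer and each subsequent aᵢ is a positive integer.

⌊150/13⌋ = 11, remainder 7
⌊13/7⌋ = 1, remainder 6
⌊7/6⌋ = 1, remainder 1
⌊6/1⌋ = 6, remainder 0

[11; 1, 1, 6]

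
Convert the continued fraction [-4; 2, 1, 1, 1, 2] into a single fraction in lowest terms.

Start with 2.
1 + 1/(2/1) = 1 + 1/2 = 3/2
1 + 1/(3/2) = 1 + 2/3 = 5/3
1 + 1/(5/3) = 1 + 3/5 = 8/5
2 + 1/(8/5) = 2 + 5/8 = 21/8
-4 + 1/(21/8) = -4 + 8/21 = -76/21

-76/21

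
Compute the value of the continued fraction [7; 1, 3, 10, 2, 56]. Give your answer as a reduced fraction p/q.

37670/4857

a_0 = 7: 7/1
a_1 = 1: 8/1
a_2 = 3: 31/4
a_3 = 10: 318/41
a_4 = 2: 667/86
a_5 = 56: 37670/4857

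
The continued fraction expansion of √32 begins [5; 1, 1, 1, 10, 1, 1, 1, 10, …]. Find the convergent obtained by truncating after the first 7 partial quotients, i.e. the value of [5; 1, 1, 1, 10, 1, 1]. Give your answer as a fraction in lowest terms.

Compute successive convergents:
a_0 = 5: 5/1
a_1 = 1: 6/1
a_2 = 1: 11/2
a_3 = 1: 17/3
a_4 = 10: 181/32
a_5 = 1: 198/35
a_6 = 1: 379/67

379/67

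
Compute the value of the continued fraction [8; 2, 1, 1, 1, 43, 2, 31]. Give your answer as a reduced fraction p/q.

Starting at the tail and folding back:
Start with 31.
2 + 1/(31/1) = 2 + 1/31 = 63/31
43 + 1/(63/31) = 43 + 31/63 = 2740/63
1 + 1/(2740/63) = 1 + 63/2740 = 2803/2740
1 + 1/(2803/2740) = 1 + 2740/2803 = 5543/2803
1 + 1/(5543/2803) = 1 + 2803/5543 = 8346/5543
2 + 1/(8346/5543) = 2 + 5543/8346 = 22235/8346
8 + 1/(22235/8346) = 8 + 8346/22235 = 186226/22235

186226/22235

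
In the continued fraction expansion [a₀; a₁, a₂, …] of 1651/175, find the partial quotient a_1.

Apply division with remainder until the remainder is 0:
1651 ÷ 175 → quotient 9, remainder 76
175 ÷ 76 → quotient 2, remainder 23

2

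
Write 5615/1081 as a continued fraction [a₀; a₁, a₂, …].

[5; 5, 6, 1, 3, 2, 3]

⌊5615/1081⌋ = 5, remainder 210
⌊1081/210⌋ = 5, remainder 31
⌊210/31⌋ = 6, remainder 24
⌊31/24⌋ = 1, remainder 7
⌊24/7⌋ = 3, remainder 3
⌊7/3⌋ = 2, remainder 1
⌊3/1⌋ = 3, remainder 0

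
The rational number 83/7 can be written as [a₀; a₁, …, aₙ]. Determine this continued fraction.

Repeatedly divide and take the remainder:
⌊83/7⌋ = 11, remainder 6
⌊7/6⌋ = 1, remainder 1
⌊6/1⌋ = 6, remainder 0

[11; 1, 6]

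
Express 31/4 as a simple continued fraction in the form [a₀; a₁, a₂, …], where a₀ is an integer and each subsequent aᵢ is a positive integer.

31 = 7·4 + 3, so a_0 = 7
4 = 1·3 + 1, so a_1 = 1
3 = 3·1 + 0, so a_2 = 3

[7; 1, 3]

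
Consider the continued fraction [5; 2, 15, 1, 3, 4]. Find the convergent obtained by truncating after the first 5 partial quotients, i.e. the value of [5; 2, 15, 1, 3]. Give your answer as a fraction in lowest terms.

713/130

a_0 = 5: 5/1
a_1 = 2: 11/2
a_2 = 15: 170/31
a_3 = 1: 181/33
a_4 = 3: 713/130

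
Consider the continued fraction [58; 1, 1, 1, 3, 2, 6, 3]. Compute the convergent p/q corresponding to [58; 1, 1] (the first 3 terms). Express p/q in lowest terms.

117/2

Start with 1.
1 + 1/(1/1) = 1 + 1/1 = 2/1
58 + 1/(2/1) = 58 + 1/2 = 117/2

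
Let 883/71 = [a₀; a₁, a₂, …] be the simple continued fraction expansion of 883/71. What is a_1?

2

Apply division with remainder until the remainder is 0:
⌊883/71⌋ = 12, remainder 31
⌊71/31⌋ = 2, remainder 9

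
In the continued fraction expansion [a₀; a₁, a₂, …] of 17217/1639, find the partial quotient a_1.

1

⌊17217/1639⌋ = 10, remainder 827
⌊1639/827⌋ = 1, remainder 812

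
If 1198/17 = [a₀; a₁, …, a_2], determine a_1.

1198 ÷ 17 → quotient 70, remainder 8
17 ÷ 8 → quotient 2, remainder 1

2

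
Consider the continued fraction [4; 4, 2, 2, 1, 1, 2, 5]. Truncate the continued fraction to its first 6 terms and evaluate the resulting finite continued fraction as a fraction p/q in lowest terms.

a_0 = 4: 4/1
a_1 = 4: 17/4
a_2 = 2: 38/9
a_3 = 2: 93/22
a_4 = 1: 131/31
a_5 = 1: 224/53

224/53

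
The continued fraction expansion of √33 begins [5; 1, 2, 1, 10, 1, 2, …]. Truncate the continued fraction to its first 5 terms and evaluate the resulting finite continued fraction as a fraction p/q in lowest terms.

Work from the innermost term outward:
Start with 10.
1 + 1/(10/1) = 1 + 1/10 = 11/10
2 + 1/(11/10) = 2 + 10/11 = 32/11
1 + 1/(32/11) = 1 + 11/32 = 43/32
5 + 1/(43/32) = 5 + 32/43 = 247/43

247/43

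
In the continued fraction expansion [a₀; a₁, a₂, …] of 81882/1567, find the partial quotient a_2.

⌊81882/1567⌋ = 52, remainder 398
⌊1567/398⌋ = 3, remainder 373
⌊398/373⌋ = 1, remainder 25

1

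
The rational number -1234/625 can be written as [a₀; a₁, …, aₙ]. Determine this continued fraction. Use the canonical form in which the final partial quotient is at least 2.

Apply division with remainder until the remainder is 0:
⌊-1234/625⌋ = -2, remainder 16
⌊625/16⌋ = 39, remainder 1
⌊16/1⌋ = 16, remainder 0

[-2; 39, 16]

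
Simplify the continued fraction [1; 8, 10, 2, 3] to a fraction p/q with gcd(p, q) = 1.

a_0 = 1: 1/1
a_1 = 8: 9/8
a_2 = 10: 91/81
a_3 = 2: 191/170
a_4 = 3: 664/591

664/591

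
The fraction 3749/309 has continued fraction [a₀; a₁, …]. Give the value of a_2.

Run the Euclidean algorithm, recording each quotient:
3749 = 12·309 + 41, so a_0 = 12
309 = 7·41 + 22, so a_1 = 7
41 = 1·22 + 19, so a_2 = 1

1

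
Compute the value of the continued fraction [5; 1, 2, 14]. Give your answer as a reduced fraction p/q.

a_0 = 5: 5/1
a_1 = 1: 6/1
a_2 = 2: 17/3
a_3 = 14: 244/43

244/43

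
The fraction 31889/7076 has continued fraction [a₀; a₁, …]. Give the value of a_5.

Apply division with remainder until the remainder is 0:
31889 ÷ 7076 → quotient 4, remainder 3585
7076 ÷ 3585 → quotient 1, remainder 3491
3585 ÷ 3491 → quotient 1, remainder 94
3491 ÷ 94 → quotient 37, remainder 13
94 ÷ 13 → quotient 7, remainder 3
13 ÷ 3 → quotient 4, remainder 1

4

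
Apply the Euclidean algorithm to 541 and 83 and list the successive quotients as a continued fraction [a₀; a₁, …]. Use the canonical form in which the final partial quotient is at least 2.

Repeatedly divide and take the remainder:
541 = 6·83 + 43, so a_0 = 6
83 = 1·43 + 40, so a_1 = 1
43 = 1·40 + 3, so a_2 = 1
40 = 13·3 + 1, so a_3 = 13
3 = 3·1 + 0, so a_4 = 3

[6; 1, 1, 13, 3]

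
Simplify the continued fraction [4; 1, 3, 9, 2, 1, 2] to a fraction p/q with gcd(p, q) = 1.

Start with 2.
1 + 1/(2/1) = 1 + 1/2 = 3/2
2 + 1/(3/2) = 2 + 2/3 = 8/3
9 + 1/(8/3) = 9 + 3/8 = 75/8
3 + 1/(75/8) = 3 + 8/75 = 233/75
1 + 1/(233/75) = 1 + 75/233 = 308/233
4 + 1/(308/233) = 4 + 233/308 = 1465/308

1465/308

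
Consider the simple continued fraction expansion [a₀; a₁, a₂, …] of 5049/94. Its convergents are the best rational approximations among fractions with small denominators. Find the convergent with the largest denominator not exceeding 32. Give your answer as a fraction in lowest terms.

376/7

List convergents until the denominator exceeds the bound:
a_0 = 53: 53/1  (≤ bound)
a_1 = 1: 54/1  (≤ bound)
a_2 = 2: 161/3  (≤ bound)
a_3 = 2: 376/7  (≤ bound)
a_4 = 13: 5049/94  (> 32, stop)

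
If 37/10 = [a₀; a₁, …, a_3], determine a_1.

⌊37/10⌋ = 3, remainder 7
⌊10/7⌋ = 1, remainder 3

1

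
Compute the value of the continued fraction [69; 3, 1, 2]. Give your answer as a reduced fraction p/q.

762/11

Start with 2.
1 + 1/(2/1) = 1 + 1/2 = 3/2
3 + 1/(3/2) = 3 + 2/3 = 11/3
69 + 1/(11/3) = 69 + 3/11 = 762/11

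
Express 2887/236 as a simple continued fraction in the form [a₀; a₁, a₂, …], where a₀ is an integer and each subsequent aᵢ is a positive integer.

[12; 4, 3, 2, 3, 2]

2887 = 12·236 + 55, so a_0 = 12
236 = 4·55 + 16, so a_1 = 4
55 = 3·16 + 7, so a_2 = 3
16 = 2·7 + 2, so a_3 = 2
7 = 3·2 + 1, so a_4 = 3
2 = 2·1 + 0, so a_5 = 2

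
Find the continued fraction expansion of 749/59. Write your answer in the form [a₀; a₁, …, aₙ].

[12; 1, 2, 3, 1, 1, 2]

749 = 12·59 + 41, so a_0 = 12
59 = 1·41 + 18, so a_1 = 1
41 = 2·18 + 5, so a_2 = 2
18 = 3·5 + 3, so a_3 = 3
5 = 1·3 + 2, so a_4 = 1
3 = 1·2 + 1, so a_5 = 1
2 = 2·1 + 0, so a_6 = 2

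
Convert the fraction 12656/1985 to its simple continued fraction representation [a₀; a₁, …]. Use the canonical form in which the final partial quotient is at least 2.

[6; 2, 1, 1, 1, 18, 2, 6]

⌊12656/1985⌋ = 6, remainder 746
⌊1985/746⌋ = 2, remainder 493
⌊746/493⌋ = 1, remainder 253
⌊493/253⌋ = 1, remainder 240
⌊253/240⌋ = 1, remainder 13
⌊240/13⌋ = 18, remainder 6
⌊13/6⌋ = 2, remainder 1
⌊6/1⌋ = 6, remainder 0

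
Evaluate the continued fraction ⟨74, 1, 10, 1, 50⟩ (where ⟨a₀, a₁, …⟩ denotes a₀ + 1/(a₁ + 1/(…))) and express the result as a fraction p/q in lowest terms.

Work from the innermost term outward:
Start with 50.
1 + 1/(50/1) = 1 + 1/50 = 51/50
10 + 1/(51/50) = 10 + 50/51 = 560/51
1 + 1/(560/51) = 1 + 51/560 = 611/560
74 + 1/(611/560) = 74 + 560/611 = 45774/611

45774/611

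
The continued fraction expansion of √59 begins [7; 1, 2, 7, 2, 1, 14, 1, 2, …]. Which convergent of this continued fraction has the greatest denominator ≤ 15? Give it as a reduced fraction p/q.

23/3

a_0 = 7: 7/1  (≤ bound)
a_1 = 1: 8/1  (≤ bound)
a_2 = 2: 23/3  (≤ bound)
a_3 = 7: 169/22  (> 15, stop)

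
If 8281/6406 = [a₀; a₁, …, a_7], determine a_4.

2

8281 = 1·6406 + 1875, so a_0 = 1
6406 = 3·1875 + 781, so a_1 = 3
1875 = 2·781 + 313, so a_2 = 2
781 = 2·313 + 155, so a_3 = 2
313 = 2·155 + 3, so a_4 = 2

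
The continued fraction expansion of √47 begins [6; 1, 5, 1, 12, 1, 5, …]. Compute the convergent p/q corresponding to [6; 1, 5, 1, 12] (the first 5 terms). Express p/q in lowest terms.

Work from the innermost term outward:
Start with 12.
1 + 1/(12/1) = 1 + 1/12 = 13/12
5 + 1/(13/12) = 5 + 12/13 = 77/13
1 + 1/(77/13) = 1 + 13/77 = 90/77
6 + 1/(90/77) = 6 + 77/90 = 617/90

617/90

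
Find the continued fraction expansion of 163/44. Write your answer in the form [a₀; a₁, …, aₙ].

163 = 3·44 + 31, so a_0 = 3
44 = 1·31 + 13, so a_1 = 1
31 = 2·13 + 5, so a_2 = 2
13 = 2·5 + 3, so a_3 = 2
5 = 1·3 + 2, so a_4 = 1
3 = 1·2 + 1, so a_5 = 1
2 = 2·1 + 0, so a_6 = 2

[3; 1, 2, 2, 1, 1, 2]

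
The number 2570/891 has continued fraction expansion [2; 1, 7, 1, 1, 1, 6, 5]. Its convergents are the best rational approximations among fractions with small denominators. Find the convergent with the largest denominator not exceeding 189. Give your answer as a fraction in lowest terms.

499/173

a_0 = 2: 2/1  (≤ bound)
a_1 = 1: 3/1  (≤ bound)
a_2 = 7: 23/8  (≤ bound)
a_3 = 1: 26/9  (≤ bound)
a_4 = 1: 49/17  (≤ bound)
a_5 = 1: 75/26  (≤ bound)
a_6 = 6: 499/173  (≤ bound)
a_7 = 5: 2570/891  (> 189, stop)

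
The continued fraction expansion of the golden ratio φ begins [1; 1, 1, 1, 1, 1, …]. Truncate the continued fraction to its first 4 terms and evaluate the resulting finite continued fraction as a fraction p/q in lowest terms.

5/3

Start with 1.
1 + 1/(1/1) = 1 + 1/1 = 2/1
1 + 1/(2/1) = 1 + 1/2 = 3/2
1 + 1/(3/2) = 1 + 2/3 = 5/3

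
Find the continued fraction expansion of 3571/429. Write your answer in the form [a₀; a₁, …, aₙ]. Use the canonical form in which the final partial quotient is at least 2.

⌊3571/429⌋ = 8, remainder 139
⌊429/139⌋ = 3, remainder 12
⌊139/12⌋ = 11, remainder 7
⌊12/7⌋ = 1, remainder 5
⌊7/5⌋ = 1, remainder 2
⌊5/2⌋ = 2, remainder 1
⌊2/1⌋ = 2, remainder 0

[8; 3, 11, 1, 1, 2, 2]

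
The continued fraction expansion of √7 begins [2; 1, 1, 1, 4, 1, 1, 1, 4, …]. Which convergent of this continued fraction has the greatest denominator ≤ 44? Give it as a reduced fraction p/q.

List convergents until the denominator exceeds the bound:
a_0 = 2: 2/1  (≤ bound)
a_1 = 1: 3/1  (≤ bound)
a_2 = 1: 5/2  (≤ bound)
a_3 = 1: 8/3  (≤ bound)
a_4 = 4: 37/14  (≤ bound)
a_5 = 1: 45/17  (≤ bound)
a_6 = 1: 82/31  (≤ bound)
a_7 = 1: 127/48  (> 44, stop)

82/31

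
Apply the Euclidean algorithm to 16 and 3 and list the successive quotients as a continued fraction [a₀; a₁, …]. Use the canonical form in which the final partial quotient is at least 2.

[5; 3]

Apply division with remainder until the remainder is 0:
⌊16/3⌋ = 5, remainder 1
⌊3/1⌋ = 3, remainder 0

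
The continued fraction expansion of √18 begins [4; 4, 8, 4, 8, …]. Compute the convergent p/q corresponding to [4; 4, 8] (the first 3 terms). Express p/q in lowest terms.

140/33

Start with 8.
4 + 1/(8/1) = 4 + 1/8 = 33/8
4 + 1/(33/8) = 4 + 8/33 = 140/33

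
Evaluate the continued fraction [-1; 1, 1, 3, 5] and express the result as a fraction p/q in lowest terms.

a_0 = -1: -1/1
a_1 = 1: 0/1
a_2 = 1: -1/2
a_3 = 3: -3/7
a_4 = 5: -16/37

-16/37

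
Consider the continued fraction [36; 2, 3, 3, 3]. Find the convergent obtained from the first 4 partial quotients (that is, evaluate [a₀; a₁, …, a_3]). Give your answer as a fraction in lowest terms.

838/23

a_0 = 36: 36/1
a_1 = 2: 73/2
a_2 = 3: 255/7
a_3 = 3: 838/23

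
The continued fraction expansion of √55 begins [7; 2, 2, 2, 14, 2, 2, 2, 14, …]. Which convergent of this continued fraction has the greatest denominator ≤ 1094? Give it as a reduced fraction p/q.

6593/889

a_0 = 7: 7/1  (≤ bound)
a_1 = 2: 15/2  (≤ bound)
a_2 = 2: 37/5  (≤ bound)
a_3 = 2: 89/12  (≤ bound)
a_4 = 14: 1283/173  (≤ bound)
a_5 = 2: 2655/358  (≤ bound)
a_6 = 2: 6593/889  (≤ bound)
a_7 = 2: 15841/2136  (> 1094, stop)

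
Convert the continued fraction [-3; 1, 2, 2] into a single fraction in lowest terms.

-16/7

Compute successive convergents:
a_0 = -3: -3/1
a_1 = 1: -2/1
a_2 = 2: -7/3
a_3 = 2: -16/7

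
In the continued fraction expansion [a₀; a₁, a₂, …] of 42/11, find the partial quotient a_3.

2

42 = 3·11 + 9, so a_0 = 3
11 = 1·9 + 2, so a_1 = 1
9 = 4·2 + 1, so a_2 = 4
2 = 2·1 + 0, so a_3 = 2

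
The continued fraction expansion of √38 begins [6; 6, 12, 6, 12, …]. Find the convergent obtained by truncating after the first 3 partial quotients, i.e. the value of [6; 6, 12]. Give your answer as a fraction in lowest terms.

a_0 = 6: 6/1
a_1 = 6: 37/6
a_2 = 12: 450/73

450/73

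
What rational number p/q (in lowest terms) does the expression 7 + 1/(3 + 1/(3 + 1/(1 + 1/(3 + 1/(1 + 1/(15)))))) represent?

Compute successive convergents:
a_0 = 7: 7/1
a_1 = 3: 22/3
a_2 = 3: 73/10
a_3 = 1: 95/13
a_4 = 3: 358/49
a_5 = 1: 453/62
a_6 = 15: 7153/979

7153/979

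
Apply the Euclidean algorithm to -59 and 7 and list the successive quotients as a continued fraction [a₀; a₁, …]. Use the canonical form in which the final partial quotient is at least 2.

[-9; 1, 1, 3]

Apply division with remainder until the remainder is 0:
-59 ÷ 7 → quotient -9, remainder 4
7 ÷ 4 → quotient 1, remainder 3
4 ÷ 3 → quotient 1, remainder 1
3 ÷ 1 → quotient 3, remainder 0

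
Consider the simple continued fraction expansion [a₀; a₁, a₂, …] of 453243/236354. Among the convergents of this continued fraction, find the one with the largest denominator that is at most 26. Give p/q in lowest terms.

List convergents until the denominator exceeds the bound:
a_0 = 1: 1/1  (≤ bound)
a_1 = 1: 2/1  (≤ bound)
a_2 = 11: 23/12  (≤ bound)
a_3 = 7: 163/85  (> 26, stop)

23/12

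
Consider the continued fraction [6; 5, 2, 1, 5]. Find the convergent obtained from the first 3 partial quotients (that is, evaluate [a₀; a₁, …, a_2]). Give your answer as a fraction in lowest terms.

Start with 2.
5 + 1/(2/1) = 5 + 1/2 = 11/2
6 + 1/(11/2) = 6 + 2/11 = 68/11

68/11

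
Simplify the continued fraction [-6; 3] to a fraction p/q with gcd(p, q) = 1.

-17/3

Starting at the tail and folding back:
Start with 3.
-6 + 1/(3/1) = -6 + 1/3 = -17/3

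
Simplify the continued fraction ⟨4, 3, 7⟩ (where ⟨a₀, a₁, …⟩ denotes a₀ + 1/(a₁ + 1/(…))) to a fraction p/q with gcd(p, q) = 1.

95/22

Start with 7.
3 + 1/(7/1) = 3 + 1/7 = 22/7
4 + 1/(22/7) = 4 + 7/22 = 95/22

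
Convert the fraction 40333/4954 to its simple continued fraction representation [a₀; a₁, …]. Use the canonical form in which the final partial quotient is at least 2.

40333 ÷ 4954 → quotient 8, remainder 701
4954 ÷ 701 → quotient 7, remainder 47
701 ÷ 47 → quotient 14, remainder 43
47 ÷ 43 → quotient 1, remainder 4
43 ÷ 4 → quotient 10, remainder 3
4 ÷ 3 → quotient 1, remainder 1
3 ÷ 1 → quotient 3, remainder 0

[8; 7, 14, 1, 10, 1, 3]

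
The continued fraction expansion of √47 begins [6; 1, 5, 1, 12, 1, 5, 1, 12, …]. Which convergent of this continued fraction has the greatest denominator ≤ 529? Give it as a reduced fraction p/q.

List convergents until the denominator exceeds the bound:
a_0 = 6: 6/1  (≤ bound)
a_1 = 1: 7/1  (≤ bound)
a_2 = 5: 41/6  (≤ bound)
a_3 = 1: 48/7  (≤ bound)
a_4 = 12: 617/90  (≤ bound)
a_5 = 1: 665/97  (≤ bound)
a_6 = 5: 3942/575  (> 529, stop)

665/97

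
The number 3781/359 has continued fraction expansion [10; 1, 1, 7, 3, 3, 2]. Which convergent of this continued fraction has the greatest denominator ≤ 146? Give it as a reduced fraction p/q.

495/47

List convergents until the denominator exceeds the bound:
a_0 = 10: 10/1  (≤ bound)
a_1 = 1: 11/1  (≤ bound)
a_2 = 1: 21/2  (≤ bound)
a_3 = 7: 158/15  (≤ bound)
a_4 = 3: 495/47  (≤ bound)
a_5 = 3: 1643/156  (> 146, stop)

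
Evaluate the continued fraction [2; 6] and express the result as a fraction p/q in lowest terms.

13/6

Starting at the tail and folding back:
Start with 6.
2 + 1/(6/1) = 2 + 1/6 = 13/6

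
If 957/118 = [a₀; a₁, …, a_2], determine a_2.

13

957 = 8·118 + 13, so a_0 = 8
118 = 9·13 + 1, so a_1 = 9
13 = 13·1 + 0, so a_2 = 13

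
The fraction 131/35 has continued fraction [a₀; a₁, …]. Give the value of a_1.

1

131 ÷ 35 → quotient 3, remainder 26
35 ÷ 26 → quotient 1, remainder 9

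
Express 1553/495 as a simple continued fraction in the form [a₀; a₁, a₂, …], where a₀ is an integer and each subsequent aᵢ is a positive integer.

[3; 7, 3, 1, 1, 2, 1, 2]

1553 ÷ 495 → quotient 3, remainder 68
495 ÷ 68 → quotient 7, remainder 19
68 ÷ 19 → quotient 3, remainder 11
19 ÷ 11 → quotient 1, remainder 8
11 ÷ 8 → quotient 1, remainder 3
8 ÷ 3 → quotient 2, remainder 2
3 ÷ 2 → quotient 1, remainder 1
2 ÷ 1 → quotient 2, remainder 0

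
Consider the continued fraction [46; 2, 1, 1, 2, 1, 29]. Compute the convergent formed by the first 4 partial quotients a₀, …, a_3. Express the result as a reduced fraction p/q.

Compute successive convergents:
a_0 = 46: 46/1
a_1 = 2: 93/2
a_2 = 1: 139/3
a_3 = 1: 232/5

232/5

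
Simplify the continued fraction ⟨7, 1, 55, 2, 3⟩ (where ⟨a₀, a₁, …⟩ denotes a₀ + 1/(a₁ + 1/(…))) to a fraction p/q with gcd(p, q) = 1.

3153/395

Starting at the tail and folding back:
Start with 3.
2 + 1/(3/1) = 2 + 1/3 = 7/3
55 + 1/(7/3) = 55 + 3/7 = 388/7
1 + 1/(388/7) = 1 + 7/388 = 395/388
7 + 1/(395/388) = 7 + 388/395 = 3153/395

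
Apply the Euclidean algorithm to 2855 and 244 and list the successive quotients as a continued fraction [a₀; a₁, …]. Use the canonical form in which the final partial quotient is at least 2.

[11; 1, 2, 2, 1, 11, 2]

2855 ÷ 244 → quotient 11, remainder 171
244 ÷ 171 → quotient 1, remainder 73
171 ÷ 73 → quotient 2, remainder 25
73 ÷ 25 → quotient 2, remainder 23
25 ÷ 23 → quotient 1, remainder 2
23 ÷ 2 → quotient 11, remainder 1
2 ÷ 1 → quotient 2, remainder 0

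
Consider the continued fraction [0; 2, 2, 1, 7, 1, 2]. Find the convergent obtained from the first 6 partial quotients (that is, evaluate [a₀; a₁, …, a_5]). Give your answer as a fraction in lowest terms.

26/61

Collapse the nested fraction from the inside out:
Start with 1.
7 + 1/(1/1) = 7 + 1/1 = 8/1
1 + 1/(8/1) = 1 + 1/8 = 9/8
2 + 1/(9/8) = 2 + 8/9 = 26/9
2 + 1/(26/9) = 2 + 9/26 = 61/26
0 + 1/(61/26) = 0 + 26/61 = 26/61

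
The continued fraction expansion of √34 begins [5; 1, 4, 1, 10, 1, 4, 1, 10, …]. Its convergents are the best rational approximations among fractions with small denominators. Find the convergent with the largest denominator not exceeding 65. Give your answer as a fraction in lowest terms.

List convergents until the denominator exceeds the bound:
a_0 = 5: 5/1  (≤ bound)
a_1 = 1: 6/1  (≤ bound)
a_2 = 4: 29/5  (≤ bound)
a_3 = 1: 35/6  (≤ bound)
a_4 = 10: 379/65  (≤ bound)
a_5 = 1: 414/71  (> 65, stop)

379/65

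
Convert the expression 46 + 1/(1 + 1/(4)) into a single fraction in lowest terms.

234/5

Start with 4.
1 + 1/(4/1) = 1 + 1/4 = 5/4
46 + 1/(5/4) = 46 + 4/5 = 234/5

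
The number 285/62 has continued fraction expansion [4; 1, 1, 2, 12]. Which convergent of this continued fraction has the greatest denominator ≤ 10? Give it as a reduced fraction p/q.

a_0 = 4: 4/1  (≤ bound)
a_1 = 1: 5/1  (≤ bound)
a_2 = 1: 9/2  (≤ bound)
a_3 = 2: 23/5  (≤ bound)
a_4 = 12: 285/62  (> 10, stop)

23/5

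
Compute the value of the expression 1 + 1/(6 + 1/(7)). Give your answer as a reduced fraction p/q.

a_0 = 1: 1/1
a_1 = 6: 7/6
a_2 = 7: 50/43

50/43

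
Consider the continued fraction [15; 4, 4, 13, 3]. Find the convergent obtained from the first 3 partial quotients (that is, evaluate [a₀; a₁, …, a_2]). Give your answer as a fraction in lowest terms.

259/17

Starting at the tail and folding back:
Start with 4.
4 + 1/(4/1) = 4 + 1/4 = 17/4
15 + 1/(17/4) = 15 + 4/17 = 259/17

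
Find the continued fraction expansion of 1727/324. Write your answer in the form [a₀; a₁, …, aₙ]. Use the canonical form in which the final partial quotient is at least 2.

Repeatedly divide and take the remainder:
1727 = 5·324 + 107, so a_0 = 5
324 = 3·107 + 3, so a_1 = 3
107 = 35·3 + 2, so a_2 = 35
3 = 1·2 + 1, so a_3 = 1
2 = 2·1 + 0, so a_4 = 2

[5; 3, 35, 1, 2]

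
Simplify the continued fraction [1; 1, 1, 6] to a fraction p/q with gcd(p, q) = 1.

20/13

Start with 6.
1 + 1/(6/1) = 1 + 1/6 = 7/6
1 + 1/(7/6) = 1 + 6/7 = 13/7
1 + 1/(13/7) = 1 + 7/13 = 20/13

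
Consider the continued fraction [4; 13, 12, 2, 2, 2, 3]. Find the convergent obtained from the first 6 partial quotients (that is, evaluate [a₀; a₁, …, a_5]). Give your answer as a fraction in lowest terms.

7945/1949

Start with 2.
2 + 1/(2/1) = 2 + 1/2 = 5/2
2 + 1/(5/2) = 2 + 2/5 = 12/5
12 + 1/(12/5) = 12 + 5/12 = 149/12
13 + 1/(149/12) = 13 + 12/149 = 1949/149
4 + 1/(1949/149) = 4 + 149/1949 = 7945/1949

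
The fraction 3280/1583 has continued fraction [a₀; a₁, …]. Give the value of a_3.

7

Apply division with remainder until the remainder is 0:
3280 = 2·1583 + 114, so a_0 = 2
1583 = 13·114 + 101, so a_1 = 13
114 = 1·101 + 13, so a_2 = 1
101 = 7·13 + 10, so a_3 = 7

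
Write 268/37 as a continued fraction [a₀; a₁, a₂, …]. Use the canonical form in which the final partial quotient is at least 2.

[7; 4, 9]

⌊268/37⌋ = 7, remainder 9
⌊37/9⌋ = 4, remainder 1
⌊9/1⌋ = 9, remainder 0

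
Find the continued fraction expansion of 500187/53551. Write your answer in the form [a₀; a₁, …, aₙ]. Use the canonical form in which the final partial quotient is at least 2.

Repeatedly divide and take the remainder:
500187 ÷ 53551 → quotient 9, remainder 18228
53551 ÷ 18228 → quotient 2, remainder 17095
18228 ÷ 17095 → quotient 1, remainder 1133
17095 ÷ 1133 → quotient 15, remainder 100
1133 ÷ 100 → quotient 11, remainder 33
100 ÷ 33 → quotient 3, remainder 1
33 ÷ 1 → quotient 33, remainder 0

[9; 2, 1, 15, 11, 3, 33]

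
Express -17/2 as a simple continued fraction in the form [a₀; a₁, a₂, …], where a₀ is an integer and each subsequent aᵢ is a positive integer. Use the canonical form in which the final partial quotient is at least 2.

[-9; 2]

-17 ÷ 2 → quotient -9, remainder 1
2 ÷ 1 → quotient 2, remainder 0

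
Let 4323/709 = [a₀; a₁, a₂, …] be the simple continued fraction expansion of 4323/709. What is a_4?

Apply division with remainder until the remainder is 0:
4323 = 6·709 + 69, so a_0 = 6
709 = 10·69 + 19, so a_1 = 10
69 = 3·19 + 12, so a_2 = 3
19 = 1·12 + 7, so a_3 = 1
12 = 1·7 + 5, so a_4 = 1

1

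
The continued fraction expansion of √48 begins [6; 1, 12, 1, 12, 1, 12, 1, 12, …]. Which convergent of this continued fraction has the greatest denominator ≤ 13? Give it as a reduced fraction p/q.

a_0 = 6: 6/1  (≤ bound)
a_1 = 1: 7/1  (≤ bound)
a_2 = 12: 90/13  (≤ bound)
a_3 = 1: 97/14  (> 13, stop)

90/13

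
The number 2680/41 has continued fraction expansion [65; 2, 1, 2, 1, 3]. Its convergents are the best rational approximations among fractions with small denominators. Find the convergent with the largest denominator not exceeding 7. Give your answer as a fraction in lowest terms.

196/3

List convergents until the denominator exceeds the bound:
a_0 = 65: 65/1  (≤ bound)
a_1 = 2: 131/2  (≤ bound)
a_2 = 1: 196/3  (≤ bound)
a_3 = 2: 523/8  (> 7, stop)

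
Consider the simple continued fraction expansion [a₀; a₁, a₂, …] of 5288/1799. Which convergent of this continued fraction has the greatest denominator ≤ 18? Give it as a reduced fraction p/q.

a_0 = 2: 2/1  (≤ bound)
a_1 = 1: 3/1  (≤ bound)
a_2 = 15: 47/16  (≤ bound)
a_3 = 1: 50/17  (≤ bound)
a_4 = 1: 97/33  (> 18, stop)

50/17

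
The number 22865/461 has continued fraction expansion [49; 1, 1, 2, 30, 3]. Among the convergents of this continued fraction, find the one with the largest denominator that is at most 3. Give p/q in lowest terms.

a_0 = 49: 49/1  (≤ bound)
a_1 = 1: 50/1  (≤ bound)
a_2 = 1: 99/2  (≤ bound)
a_3 = 2: 248/5  (> 3, stop)

99/2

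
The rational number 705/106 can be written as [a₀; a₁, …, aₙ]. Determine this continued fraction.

⌊705/106⌋ = 6, remainder 69
⌊106/69⌋ = 1, remainder 37
⌊69/37⌋ = 1, remainder 32
⌊37/32⌋ = 1, remainder 5
⌊32/5⌋ = 6, remainder 2
⌊5/2⌋ = 2, remainder 1
⌊2/1⌋ = 2, remainder 0

[6; 1, 1, 1, 6, 2, 2]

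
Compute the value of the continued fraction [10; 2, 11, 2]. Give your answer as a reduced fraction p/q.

Start with 2.
11 + 1/(2/1) = 11 + 1/2 = 23/2
2 + 1/(23/2) = 2 + 2/23 = 48/23
10 + 1/(48/23) = 10 + 23/48 = 503/48

503/48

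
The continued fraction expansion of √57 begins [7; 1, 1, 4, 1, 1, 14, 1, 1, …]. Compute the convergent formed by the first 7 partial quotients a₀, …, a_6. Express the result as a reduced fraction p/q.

2197/291

Collapse the nested fraction from the inside out:
Start with 14.
1 + 1/(14/1) = 1 + 1/14 = 15/14
1 + 1/(15/14) = 1 + 14/15 = 29/15
4 + 1/(29/15) = 4 + 15/29 = 131/29
1 + 1/(131/29) = 1 + 29/131 = 160/131
1 + 1/(160/131) = 1 + 131/160 = 291/160
7 + 1/(291/160) = 7 + 160/291 = 2197/291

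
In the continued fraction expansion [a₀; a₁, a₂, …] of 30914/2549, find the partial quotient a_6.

9

30914 ÷ 2549 → quotient 12, remainder 326
2549 ÷ 326 → quotient 7, remainder 267
326 ÷ 267 → quotient 1, remainder 59
267 ÷ 59 → quotient 4, remainder 31
59 ÷ 31 → quotient 1, remainder 28
31 ÷ 28 → quotient 1, remainder 3
28 ÷ 3 → quotient 9, remainder 1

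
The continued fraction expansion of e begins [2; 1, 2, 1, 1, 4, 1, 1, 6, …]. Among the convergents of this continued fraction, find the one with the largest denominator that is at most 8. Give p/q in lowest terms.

19/7

List convergents until the denominator exceeds the bound:
a_0 = 2: 2/1  (≤ bound)
a_1 = 1: 3/1  (≤ bound)
a_2 = 2: 8/3  (≤ bound)
a_3 = 1: 11/4  (≤ bound)
a_4 = 1: 19/7  (≤ bound)
a_5 = 4: 87/32  (> 8, stop)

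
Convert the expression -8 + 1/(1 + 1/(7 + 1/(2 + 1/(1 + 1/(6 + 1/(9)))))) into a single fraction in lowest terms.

-10879/1528

Starting at the tail and folding back:
Start with 9.
6 + 1/(9/1) = 6 + 1/9 = 55/9
1 + 1/(55/9) = 1 + 9/55 = 64/55
2 + 1/(64/55) = 2 + 55/64 = 183/64
7 + 1/(183/64) = 7 + 64/183 = 1345/183
1 + 1/(1345/183) = 1 + 183/1345 = 1528/1345
-8 + 1/(1528/1345) = -8 + 1345/1528 = -10879/1528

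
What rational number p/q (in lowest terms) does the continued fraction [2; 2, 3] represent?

Collapse the nested fraction from the inside out:
Start with 3.
2 + 1/(3/1) = 2 + 1/3 = 7/3
2 + 1/(7/3) = 2 + 3/7 = 17/7

17/7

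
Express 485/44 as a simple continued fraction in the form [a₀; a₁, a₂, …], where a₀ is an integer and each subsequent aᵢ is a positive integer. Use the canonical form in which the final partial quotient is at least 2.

[11; 44]

Repeatedly divide and take the remainder:
485 = 11·44 + 1, so a_0 = 11
44 = 44·1 + 0, so a_1 = 44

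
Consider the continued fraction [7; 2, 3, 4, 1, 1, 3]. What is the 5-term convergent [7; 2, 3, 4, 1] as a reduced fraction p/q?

275/37

a_0 = 7: 7/1
a_1 = 2: 15/2
a_2 = 3: 52/7
a_3 = 4: 223/30
a_4 = 1: 275/37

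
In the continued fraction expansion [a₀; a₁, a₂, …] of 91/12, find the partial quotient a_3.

Repeatedly divide and take the remainder:
91 = 7·12 + 7, so a_0 = 7
12 = 1·7 + 5, so a_1 = 1
7 = 1·5 + 2, so a_2 = 1
5 = 2·2 + 1, so a_3 = 2

2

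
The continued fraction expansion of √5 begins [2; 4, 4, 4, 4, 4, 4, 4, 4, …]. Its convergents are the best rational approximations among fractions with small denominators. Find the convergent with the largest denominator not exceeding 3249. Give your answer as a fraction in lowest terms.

2889/1292

a_0 = 2: 2/1  (≤ bound)
a_1 = 4: 9/4  (≤ bound)
a_2 = 4: 38/17  (≤ bound)
a_3 = 4: 161/72  (≤ bound)
a_4 = 4: 682/305  (≤ bound)
a_5 = 4: 2889/1292  (≤ bound)
a_6 = 4: 12238/5473  (> 3249, stop)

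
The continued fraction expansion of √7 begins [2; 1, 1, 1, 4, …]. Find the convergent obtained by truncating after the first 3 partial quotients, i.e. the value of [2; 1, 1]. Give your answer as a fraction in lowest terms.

5/2

Build up convergents one term at a time:
a_0 = 2: 2/1
a_1 = 1: 3/1
a_2 = 1: 5/2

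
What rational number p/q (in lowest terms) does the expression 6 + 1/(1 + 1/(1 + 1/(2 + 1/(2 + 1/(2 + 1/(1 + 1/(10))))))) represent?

2891/439

Start with 10.
1 + 1/(10/1) = 1 + 1/10 = 11/10
2 + 1/(11/10) = 2 + 10/11 = 32/11
2 + 1/(32/11) = 2 + 11/32 = 75/32
2 + 1/(75/32) = 2 + 32/75 = 182/75
1 + 1/(182/75) = 1 + 75/182 = 257/182
1 + 1/(257/182) = 1 + 182/257 = 439/257
6 + 1/(439/257) = 6 + 257/439 = 2891/439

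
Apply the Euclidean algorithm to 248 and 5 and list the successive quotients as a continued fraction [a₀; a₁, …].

Repeatedly divide and take the remainder:
248 ÷ 5 → quotient 49, remainder 3
5 ÷ 3 → quotient 1, remainder 2
3 ÷ 2 → quotient 1, remainder 1
2 ÷ 1 → quotient 2, remainder 0

[49; 1, 1, 2]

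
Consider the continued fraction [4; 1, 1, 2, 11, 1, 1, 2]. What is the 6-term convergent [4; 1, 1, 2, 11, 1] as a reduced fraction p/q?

285/62

Use the convergent recurrence hₖ = aₖ·hₖ₋₁ + hₖ₋₂ (and likewise for the denominators kₖ):
a_0 = 4: 4/1
a_1 = 1: 5/1
a_2 = 1: 9/2
a_3 = 2: 23/5
a_4 = 11: 262/57
a_5 = 1: 285/62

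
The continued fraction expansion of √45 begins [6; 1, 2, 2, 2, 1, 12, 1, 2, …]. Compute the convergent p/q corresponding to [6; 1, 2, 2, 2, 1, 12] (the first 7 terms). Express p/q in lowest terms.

Starting at the tail and folding back:
Start with 12.
1 + 1/(12/1) = 1 + 1/12 = 13/12
2 + 1/(13/12) = 2 + 12/13 = 38/13
2 + 1/(38/13) = 2 + 13/38 = 89/38
2 + 1/(89/38) = 2 + 38/89 = 216/89
1 + 1/(216/89) = 1 + 89/216 = 305/216
6 + 1/(305/216) = 6 + 216/305 = 2046/305

2046/305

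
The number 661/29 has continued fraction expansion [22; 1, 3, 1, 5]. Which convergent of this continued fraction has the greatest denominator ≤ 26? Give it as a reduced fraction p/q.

a_0 = 22: 22/1  (≤ bound)
a_1 = 1: 23/1  (≤ bound)
a_2 = 3: 91/4  (≤ bound)
a_3 = 1: 114/5  (≤ bound)
a_4 = 5: 661/29  (> 26, stop)

114/5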